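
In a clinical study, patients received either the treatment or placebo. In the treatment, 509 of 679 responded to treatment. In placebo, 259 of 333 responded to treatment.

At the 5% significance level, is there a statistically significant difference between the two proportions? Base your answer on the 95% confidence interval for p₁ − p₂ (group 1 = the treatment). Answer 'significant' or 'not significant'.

First, p̂₁ = 509/679 = 0.7496; p̂₂ = 259/333 = 0.7778.
The two standard errors are √(0.7496×0.2504/679) = 0.01663 and √(0.7778×0.2222/333) = 0.02278.
Because the samples are independent, SE_diff = √(0.01663² + 0.02278²) = 0.02820.
Using z* = 1.960 for 95%, ME = 1.960 × 0.02820 = 0.05527.
p̂₁ − p̂₂ = -0.0282; interval -0.0282 ± 0.05527 gives (-0.08347, 0.02707).
The interval (-0.08347, 0.02707) contains 0, so the difference is not significant.

not significant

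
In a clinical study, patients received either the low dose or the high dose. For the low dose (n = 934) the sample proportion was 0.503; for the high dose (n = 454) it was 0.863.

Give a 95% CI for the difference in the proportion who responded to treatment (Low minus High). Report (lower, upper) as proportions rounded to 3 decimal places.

(-0.405, -0.315)

SE₁ = √(p̂₁(1−p̂₁)/n₁) = √(0.5030·0.4970/934) = 0.01636; SE₂ = √(0.8630·0.1370/454) = 0.01614.
Independent samples: SE of the difference = √(SE₁² + SE₂²) = √(0.0002676496 + 0.0002604996) = 0.02298.
z* for 95% confidence is 1.960, so the margin of error is 1.960 × 0.02298 = 0.04504.
Point estimate p̂₁ − p̂₂ = 0.5030 − 0.8630 = -0.3600.
-0.3600 ± 0.04504 → (-0.405, -0.315).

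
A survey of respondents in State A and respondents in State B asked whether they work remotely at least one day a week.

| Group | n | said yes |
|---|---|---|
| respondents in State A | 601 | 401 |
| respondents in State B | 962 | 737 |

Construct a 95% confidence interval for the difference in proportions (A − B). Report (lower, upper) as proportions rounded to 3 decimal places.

p̂₁ = 401/601 = 0.6672 and p̂₂ = 737/962 = 0.7661.
SE₁ = √(p̂₁(1−p̂₁)/n₁) = √(0.6672·0.3328/601) = 0.01922; SE₂ = √(0.7661·0.2339/962) = 0.01365.
Independent samples: SE of the difference = √(SE₁² + SE₂²) = √(0.0003694084 + 0.0001863225) = 0.02357.
z* for 95% confidence is 1.960, so the margin of error is 1.960 × 0.02357 = 0.04620.
Point estimate p̂₁ − p̂₂ = 0.6672 − 0.7661 = -0.0989.
-0.0989 ± 0.04620 → (-0.145, -0.053).

(-0.145, -0.053)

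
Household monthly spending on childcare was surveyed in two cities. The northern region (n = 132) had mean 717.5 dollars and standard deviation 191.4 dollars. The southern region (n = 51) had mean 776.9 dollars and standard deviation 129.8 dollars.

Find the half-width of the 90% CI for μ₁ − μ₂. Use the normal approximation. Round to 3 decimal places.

40.558

Standard errors of each mean: 191.4/√132 = 16.6592 and 129.8/√51 = 18.1756.
SE(x̄₁ − x̄₂) = √(16.6592² + 18.1756²) = 24.6553 for independent samples with unequal variances.
With z* = 1.645, the margin is 1.645 × 24.6553 = 40.5580.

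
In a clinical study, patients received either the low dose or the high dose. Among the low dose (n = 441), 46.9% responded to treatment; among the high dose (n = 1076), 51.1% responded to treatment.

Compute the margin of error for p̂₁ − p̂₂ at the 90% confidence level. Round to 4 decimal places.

The two standard errors are √(0.4690×0.5310/441) = 0.02376 and √(0.5110×0.4890/1076) = 0.01524.
Because the samples are independent, SE_diff = √(0.02376² + 0.01524²) = 0.02823.
Using z* = 1.645 for 90%, ME = 1.645 × 0.02823 = 0.04644.

0.0464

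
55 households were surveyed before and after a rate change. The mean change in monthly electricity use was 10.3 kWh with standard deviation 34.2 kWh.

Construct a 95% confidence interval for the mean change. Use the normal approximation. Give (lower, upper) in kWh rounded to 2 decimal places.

Paired design: SE = s_d/√n = 34.2/√55 = 4.6115.
z* = 1.960; margin of error = 1.960 × 4.6115 = 9.0385.
10.3 ± 9.0385 → (1.26, 19.34).

(1.26, 19.34)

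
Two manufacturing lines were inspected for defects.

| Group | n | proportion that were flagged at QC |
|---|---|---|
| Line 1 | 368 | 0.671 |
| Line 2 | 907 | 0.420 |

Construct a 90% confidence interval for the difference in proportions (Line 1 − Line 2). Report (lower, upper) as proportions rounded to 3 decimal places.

SE₁ = √(p̂₁(1−p̂₁)/n₁) = √(0.6710·0.3290/368) = 0.02449; SE₂ = √(0.4200·0.5800/907) = 0.01639.
Independent samples: SE of the difference = √(SE₁² + SE₂²) = √(0.0005997601 + 0.0002686321) = 0.02947.
z* for 90% confidence is 1.645, so the margin of error is 1.645 × 0.02947 = 0.04848.
Point estimate p̂₁ − p̂₂ = 0.6710 − 0.4200 = 0.2510.
0.2510 ± 0.04848 → (0.203, 0.299).

(0.203, 0.299)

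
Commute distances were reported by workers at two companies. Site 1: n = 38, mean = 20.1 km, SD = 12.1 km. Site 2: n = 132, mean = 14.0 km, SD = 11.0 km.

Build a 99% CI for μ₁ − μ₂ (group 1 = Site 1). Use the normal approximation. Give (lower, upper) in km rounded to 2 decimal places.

SE₁ = s₁/√n₁ = 12.1/√38 = 1.9629; SE₂ = 11.0/√132 = 0.9574.
Independent samples, unequal variances: SE_diff = √(SE₁² + SE₂²) = √(3.85297641 + 0.91661476) = 2.1839.
z* = 2.576, so margin of error = 2.576 × 2.1839 = 5.6257.
Difference in means = 20.1 − 14.0 = 6.1000.
6.1000 ± 5.6257 → (0.47, 11.73).

(0.47, 11.73)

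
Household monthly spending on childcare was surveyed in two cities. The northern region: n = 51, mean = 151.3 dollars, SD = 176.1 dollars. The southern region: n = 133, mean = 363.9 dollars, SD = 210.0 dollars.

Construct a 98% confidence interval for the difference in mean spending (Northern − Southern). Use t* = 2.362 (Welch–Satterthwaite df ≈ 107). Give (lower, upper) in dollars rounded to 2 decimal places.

(-285.00, -140.20)

Per-group SEs: s₁/√n₁ = 176.1/√51 = 24.6589, s₂/√n₂ = 210.0/√133 = 18.2093.
Unpooled SE of the difference: √(608.06134921 + 331.57860649) = 30.6535.
Margin of error = t* · SE = 2.362 × 30.6535 = 72.4036.
x̄₁ − x̄₂ = 151.3 − 363.9 = -212.6000.
CI: -212.6000 ± 72.4036 = (-285.00, -140.20).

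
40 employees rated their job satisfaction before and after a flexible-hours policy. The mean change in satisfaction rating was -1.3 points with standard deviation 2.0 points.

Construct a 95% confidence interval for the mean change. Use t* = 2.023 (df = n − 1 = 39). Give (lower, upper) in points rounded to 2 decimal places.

(-1.94, -0.66)

This is a matched-pairs design, so SE = s_d/√n = 2.0/√40 = 0.3162.
Margin = 2.023 × 0.3162 = 0.6397; the interval is -1.3 ± 0.6397 = (-1.94, -0.66).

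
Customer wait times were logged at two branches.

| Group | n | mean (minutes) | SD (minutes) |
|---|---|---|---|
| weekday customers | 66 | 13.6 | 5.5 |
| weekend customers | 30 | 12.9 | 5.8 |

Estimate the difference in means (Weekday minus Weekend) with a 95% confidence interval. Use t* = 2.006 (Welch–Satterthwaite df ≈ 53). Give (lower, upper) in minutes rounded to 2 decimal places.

(-1.82, 3.22)

SE₁ = s₁/√n₁ = 5.5/√66 = 0.6770; SE₂ = 5.8/√30 = 1.0589.
Independent samples, unequal variances: SE_diff = √(SE₁² + SE₂²) = √(0.458329 + 1.12126921) = 1.2568.
t* = 2.006, so margin of error = 2.006 × 1.2568 = 2.5211.
Difference in means = 13.6 − 12.9 = 0.7000.
0.7000 ± 2.5211 → (-1.82, 3.22).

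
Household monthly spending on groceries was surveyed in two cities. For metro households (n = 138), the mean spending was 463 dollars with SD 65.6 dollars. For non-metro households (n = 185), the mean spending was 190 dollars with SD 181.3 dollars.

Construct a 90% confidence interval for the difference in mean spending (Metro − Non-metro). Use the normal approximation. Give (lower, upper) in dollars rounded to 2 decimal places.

(249.23, 296.77)

Per-group SEs: s₁/√n₁ = 65.6/√138 = 5.5842, s₂/√n₂ = 181.3/√185 = 13.3294.
Unpooled SE of the difference: √(31.18328964 + 177.67290436) = 14.4519.
Margin of error = z* · SE = 1.645 × 14.4519 = 23.7734.
x̄₁ − x̄₂ = 463 − 190 = 273.0000.
CI: 273.0000 ± 23.7734 = (249.23, 296.77).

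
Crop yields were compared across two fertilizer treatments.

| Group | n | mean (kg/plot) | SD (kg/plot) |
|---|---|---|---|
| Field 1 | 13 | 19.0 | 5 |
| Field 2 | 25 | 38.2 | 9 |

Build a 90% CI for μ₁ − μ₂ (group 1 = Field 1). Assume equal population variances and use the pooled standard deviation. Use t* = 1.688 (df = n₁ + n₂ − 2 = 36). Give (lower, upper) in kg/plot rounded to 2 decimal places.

(-23.76, -14.64)

Pooled variance s_p² = [12·5² + 24·9²] / (13+25−2) = 62.3333, so s_p = 7.8951.
SE_diff = s_p·√(1/n₁ + 1/n₂) = 7.8951·√(1/13 + 1/25) = 2.6997.
t* = 1.688; margin = 1.688 × 2.6997 = 4.5571.
Difference = 19.0 − 38.2 = -19.2000.
-19.2000 ± 4.5571 → (-23.76, -14.64).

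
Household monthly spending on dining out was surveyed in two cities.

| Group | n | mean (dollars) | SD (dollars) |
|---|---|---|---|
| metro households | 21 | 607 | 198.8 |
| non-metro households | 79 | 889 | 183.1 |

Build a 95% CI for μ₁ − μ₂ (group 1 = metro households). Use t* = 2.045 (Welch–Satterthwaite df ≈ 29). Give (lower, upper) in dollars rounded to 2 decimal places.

Per-group SEs: s₁/√n₁ = 198.8/√21 = 43.3817, s₂/√n₂ = 183.1/√79 = 20.6004.
Unpooled SE of the difference: √(1881.97189489 + 424.37648016) = 48.0245.
Margin of error = t* · SE = 2.045 × 48.0245 = 98.2101.
x̄₁ − x̄₂ = 607 − 889 = -282.0000.
CI: -282.0000 ± 98.2101 = (-380.21, -183.79).

(-380.21, -183.79)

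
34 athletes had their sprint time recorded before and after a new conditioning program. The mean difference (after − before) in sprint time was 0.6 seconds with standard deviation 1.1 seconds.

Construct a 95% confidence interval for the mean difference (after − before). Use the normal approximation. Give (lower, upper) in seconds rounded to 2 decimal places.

Paired design: SE = s_d/√n = 1.1/√34 = 0.1886.
z* = 1.960; margin of error = 1.960 × 0.1886 = 0.3697.
0.6 ± 0.3697 → (0.23, 0.97).

(0.23, 0.97)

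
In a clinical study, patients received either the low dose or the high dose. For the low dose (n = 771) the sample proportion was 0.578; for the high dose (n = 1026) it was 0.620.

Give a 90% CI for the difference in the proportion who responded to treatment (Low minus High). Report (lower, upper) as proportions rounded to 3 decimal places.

Each SE is √(p̂(1−p̂)/n): √(0.5780·0.4220/771) = 0.01779 and √(0.6200·0.3800/1026) = 0.01515.
SE(p̂₁ − p̂₂) = √(SE₁² + SE₂²) = √(0.0003164841 + 0.0002295225) = 0.02337, since the two samples are independent.
At 90% confidence z* = 1.645; margin = 1.645 × 0.02337 = 0.03844.
The difference is 0.5780 − 0.6200 = -0.0420, so the interval is -0.0420 ± 0.03844 = (-0.080, -0.004).

(-0.080, -0.004)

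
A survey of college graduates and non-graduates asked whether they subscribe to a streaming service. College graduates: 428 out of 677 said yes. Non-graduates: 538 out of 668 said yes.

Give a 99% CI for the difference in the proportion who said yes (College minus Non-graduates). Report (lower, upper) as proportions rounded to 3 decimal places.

First, p̂₁ = 428/677 = 0.6322; p̂₂ = 538/668 = 0.8054.
The two standard errors are √(0.6322×0.3678/677) = 0.01853 and √(0.8054×0.1946/668) = 0.01532.
Because the samples are independent, SE_diff = √(0.01853² + 0.01532²) = 0.02404.
Using z* = 2.576 for 99%, ME = 2.576 × 0.02404 = 0.06193.
p̂₁ − p̂₂ = -0.1732; interval -0.1732 ± 0.06193 gives (-0.235, -0.111).

(-0.235, -0.111)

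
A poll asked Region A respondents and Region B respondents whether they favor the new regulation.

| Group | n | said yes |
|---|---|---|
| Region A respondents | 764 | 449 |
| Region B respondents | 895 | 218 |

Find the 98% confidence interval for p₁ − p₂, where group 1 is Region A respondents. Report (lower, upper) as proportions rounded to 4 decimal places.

(0.2909, 0.3973)

p̂₁ = 449/764 = 0.5877 and p̂₂ = 218/895 = 0.2436.
SE₁ = √(p̂₁(1−p̂₁)/n₁) = √(0.5877·0.4123/764) = 0.01781; SE₂ = √(0.2436·0.7564/895) = 0.01435.
Independent samples: SE of the difference = √(SE₁² + SE₂²) = √(0.0003171961 + 0.0002059225) = 0.02287.
z* for 98% confidence is 2.326, so the margin of error is 2.326 × 0.02287 = 0.05320.
Point estimate p̂₁ − p̂₂ = 0.5877 − 0.2436 = 0.3441.
0.3441 ± 0.05320 → (0.2909, 0.3973).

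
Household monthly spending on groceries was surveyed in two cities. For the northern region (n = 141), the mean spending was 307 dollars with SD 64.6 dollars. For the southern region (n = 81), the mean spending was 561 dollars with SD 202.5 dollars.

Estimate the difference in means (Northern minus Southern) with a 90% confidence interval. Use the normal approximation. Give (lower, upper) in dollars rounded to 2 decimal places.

Standard errors of each mean: 64.6/√141 = 5.4403 and 202.5/√81 = 22.5000.
SE(x̄₁ − x̄₂) = √(5.4403² + 22.5000²) = 23.1484 for independent samples with unequal variances.
With z* = 1.645, the margin is 1.645 × 23.1484 = 38.0791.
x̄₁ − x̄₂ = 307 − 561 = -254.0000; the interval is -254.0000 ± 38.0791 = (-292.08, -215.92).

(-292.08, -215.92)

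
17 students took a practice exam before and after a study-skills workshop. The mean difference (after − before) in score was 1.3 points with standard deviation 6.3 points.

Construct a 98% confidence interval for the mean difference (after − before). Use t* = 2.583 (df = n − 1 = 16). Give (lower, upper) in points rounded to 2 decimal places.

Paired design: SE = s_d/√n = 6.3/√17 = 1.5280.
t* = 2.583; margin of error = 2.583 × 1.5280 = 3.9468.
1.3 ± 3.9468 → (-2.65, 5.25).

(-2.65, 5.25)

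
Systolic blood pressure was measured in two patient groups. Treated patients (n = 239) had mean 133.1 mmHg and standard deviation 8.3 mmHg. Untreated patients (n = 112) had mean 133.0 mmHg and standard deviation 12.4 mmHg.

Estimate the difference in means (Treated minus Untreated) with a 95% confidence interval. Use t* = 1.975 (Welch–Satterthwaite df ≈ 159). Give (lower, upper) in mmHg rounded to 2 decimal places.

SE₁ = s₁/√n₁ = 8.3/√239 = 0.5369; SE₂ = 12.4/√112 = 1.1717.
Independent samples, unequal variances: SE_diff = √(SE₁² + SE₂²) = √(0.28826161 + 1.37288089) = 1.2889.
t* = 1.975, so margin of error = 1.975 × 1.2889 = 2.5456.
Difference in means = 133.1 − 133.0 = 0.1000.
0.1000 ± 2.5456 → (-2.45, 2.65).

(-2.45, 2.65)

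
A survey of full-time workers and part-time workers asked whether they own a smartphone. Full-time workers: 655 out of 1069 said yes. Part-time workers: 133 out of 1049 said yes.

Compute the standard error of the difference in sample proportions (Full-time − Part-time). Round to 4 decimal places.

0.0181

First, p̂₁ = 655/1069 = 0.6127; p̂₂ = 133/1049 = 0.1268.
The two standard errors are √(0.6127×0.3873/1069) = 0.01490 and √(0.1268×0.8732/1049) = 0.01027.
Because the samples are independent, SE_diff = √(0.01490² + 0.01027²) = 0.01810.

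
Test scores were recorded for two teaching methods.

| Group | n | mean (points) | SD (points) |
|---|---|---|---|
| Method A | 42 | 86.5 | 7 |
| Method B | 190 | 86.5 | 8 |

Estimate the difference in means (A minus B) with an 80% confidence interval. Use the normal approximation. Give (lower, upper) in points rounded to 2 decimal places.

(-1.57, 1.57)

SE₁ = s₁/√n₁ = 7/√42 = 1.0801; SE₂ = 8/√190 = 0.5804.
Independent samples, unequal variances: SE_diff = √(SE₁² + SE₂²) = √(1.16661601 + 0.33686416) = 1.2262.
z* = 1.282, so margin of error = 1.282 × 1.2262 = 1.5720.
Difference in means = 86.5 − 86.5 = 0.0000.
0.0000 ± 1.5720 → (-1.57, 1.57).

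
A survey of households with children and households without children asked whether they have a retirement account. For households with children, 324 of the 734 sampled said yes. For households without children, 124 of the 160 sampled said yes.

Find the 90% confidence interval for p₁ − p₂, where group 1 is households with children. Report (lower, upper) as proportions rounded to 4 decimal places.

First, p̂₁ = 324/734 = 0.4414; p̂₂ = 124/160 = 0.7750.
The two standard errors are √(0.4414×0.5586/734) = 0.01833 and √(0.7750×0.2250/160) = 0.03301.
Because the samples are independent, SE_diff = √(0.01833² + 0.03301²) = 0.03776.
Using z* = 1.645 for 90%, ME = 1.645 × 0.03776 = 0.06212.
p̂₁ − p̂₂ = -0.3336; interval -0.3336 ± 0.06212 gives (-0.3957, -0.2715).

(-0.3957, -0.2715)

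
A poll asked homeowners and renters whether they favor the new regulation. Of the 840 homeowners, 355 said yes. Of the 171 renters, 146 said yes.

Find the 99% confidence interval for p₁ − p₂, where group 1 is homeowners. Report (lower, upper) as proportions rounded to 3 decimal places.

(-0.513, -0.349)

p̂₁ = 355/840 = 0.4226 and p̂₂ = 146/171 = 0.8538.
SE₁ = √(p̂₁(1−p̂₁)/n₁) = √(0.4226·0.5774/840) = 0.01704; SE₂ = √(0.8538·0.1462/171) = 0.02702.
Independent samples: SE of the difference = √(SE₁² + SE₂²) = √(0.0002903616 + 0.0007300804) = 0.03194.
z* for 99% confidence is 2.576, so the margin of error is 2.576 × 0.03194 = 0.08228.
Point estimate p̂₁ − p̂₂ = 0.4226 − 0.8538 = -0.4312.
-0.4312 ± 0.08228 → (-0.513, -0.349).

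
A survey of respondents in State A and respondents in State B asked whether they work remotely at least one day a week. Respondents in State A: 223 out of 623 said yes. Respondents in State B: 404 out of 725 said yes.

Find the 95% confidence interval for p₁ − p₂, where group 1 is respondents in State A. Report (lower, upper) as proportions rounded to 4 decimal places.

First, p̂₁ = 223/623 = 0.3579; p̂₂ = 404/725 = 0.5572.
The two standard errors are √(0.3579×0.6421/623) = 0.01921 and √(0.5572×0.4428/725) = 0.01845.
Because the samples are independent, SE_diff = √(0.01921² + 0.01845²) = 0.02664.
Using z* = 1.960 for 95%, ME = 1.960 × 0.02664 = 0.05221.
p̂₁ − p̂₂ = -0.1993; interval -0.1993 ± 0.05221 gives (-0.2515, -0.1471).

(-0.2515, -0.1471)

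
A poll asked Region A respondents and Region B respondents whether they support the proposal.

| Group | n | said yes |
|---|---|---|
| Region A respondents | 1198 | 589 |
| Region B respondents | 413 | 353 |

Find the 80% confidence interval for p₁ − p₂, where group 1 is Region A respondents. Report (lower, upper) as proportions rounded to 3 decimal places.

First, p̂₁ = 589/1198 = 0.4917; p̂₂ = 353/413 = 0.8547.
The two standard errors are √(0.4917×0.5083/1198) = 0.01444 and √(0.8547×0.1453/413) = 0.01734.
Because the samples are independent, SE_diff = √(0.01444² + 0.01734²) = 0.02257.
Using z* = 1.282 for 80%, ME = 1.282 × 0.02257 = 0.02893.
p̂₁ − p̂₂ = -0.3630; interval -0.3630 ± 0.02893 gives (-0.392, -0.334).

(-0.392, -0.334)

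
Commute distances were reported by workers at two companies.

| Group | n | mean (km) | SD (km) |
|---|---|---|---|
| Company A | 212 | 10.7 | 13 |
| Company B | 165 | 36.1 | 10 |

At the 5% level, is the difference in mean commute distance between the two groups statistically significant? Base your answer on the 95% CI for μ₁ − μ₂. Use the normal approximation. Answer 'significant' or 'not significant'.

significant

SE₁ = s₁/√n₁ = 13/√212 = 0.8928; SE₂ = 10/√165 = 0.7785.
Independent samples, unequal variances: SE_diff = √(SE₁² + SE₂²) = √(0.79709184 + 0.60606225) = 1.1845.
z* = 1.960, so margin of error = 1.960 × 1.1845 = 2.3216.
Difference in means = 10.7 − 36.1 = -25.4000.
-25.4000 ± 2.3216 → (-27.7216, -23.0784).
The interval (-27.7216, -23.0784) does not contain 0, so the difference is significant.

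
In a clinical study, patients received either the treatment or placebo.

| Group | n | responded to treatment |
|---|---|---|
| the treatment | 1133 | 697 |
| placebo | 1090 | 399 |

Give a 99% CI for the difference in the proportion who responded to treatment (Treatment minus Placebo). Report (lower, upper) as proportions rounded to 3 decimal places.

First, p̂₁ = 697/1133 = 0.6152; p̂₂ = 399/1090 = 0.3661.
The two standard errors are √(0.6152×0.3848/1133) = 0.01445 and √(0.3661×0.6339/1090) = 0.01459.
Because the samples are independent, SE_diff = √(0.01445² + 0.01459²) = 0.02053.
Using z* = 2.576 for 99%, ME = 2.576 × 0.02053 = 0.05289.
p̂₁ − p̂₂ = 0.2491; interval 0.2491 ± 0.05289 gives (0.196, 0.302).

(0.196, 0.302)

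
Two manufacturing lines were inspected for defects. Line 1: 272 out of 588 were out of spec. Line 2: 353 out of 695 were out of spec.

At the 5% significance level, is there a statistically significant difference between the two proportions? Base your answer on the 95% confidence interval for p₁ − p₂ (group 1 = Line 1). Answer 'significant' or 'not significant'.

First, p̂₁ = 272/588 = 0.4626; p̂₂ = 353/695 = 0.5079.
The two standard errors are √(0.4626×0.5374/588) = 0.02056 and √(0.5079×0.4921/695) = 0.01896.
Because the samples are independent, SE_diff = √(0.02056² + 0.01896²) = 0.02797.
Using z* = 1.960 for 95%, ME = 1.960 × 0.02797 = 0.05482.
p̂₁ − p̂₂ = -0.0453; interval -0.0453 ± 0.05482 gives (-0.10012, 0.00952).
The interval (-0.10012, 0.00952) contains 0, so the difference is not significant.

not significant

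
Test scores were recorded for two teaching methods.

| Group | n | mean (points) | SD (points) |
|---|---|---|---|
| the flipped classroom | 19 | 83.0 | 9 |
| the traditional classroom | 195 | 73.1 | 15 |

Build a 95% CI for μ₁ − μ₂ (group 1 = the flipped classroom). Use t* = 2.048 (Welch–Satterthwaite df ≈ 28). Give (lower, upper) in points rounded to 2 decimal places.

(5.13, 14.67)

Standard errors of each mean: 9/√19 = 2.0647 and 15/√195 = 1.0742.
SE(x̄₁ − x̄₂) = √(2.0647² + 1.0742²) = 2.3274 for independent samples with unequal variances.
With t* = 2.048, the margin is 2.048 × 2.3274 = 4.7665.
x̄₁ − x̄₂ = 83.0 − 73.1 = 9.9000; the interval is 9.9000 ± 4.7665 = (5.13, 14.67).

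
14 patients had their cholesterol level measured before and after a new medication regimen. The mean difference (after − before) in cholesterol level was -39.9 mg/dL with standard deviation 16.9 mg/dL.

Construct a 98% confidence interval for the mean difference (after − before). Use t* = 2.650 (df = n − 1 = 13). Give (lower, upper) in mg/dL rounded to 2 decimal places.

Paired design: SE = s_d/√n = 16.9/√14 = 4.5167.
t* = 2.650; margin of error = 2.650 × 4.5167 = 11.9693.
-39.9 ± 11.9693 → (-51.87, -27.93).

(-51.87, -27.93)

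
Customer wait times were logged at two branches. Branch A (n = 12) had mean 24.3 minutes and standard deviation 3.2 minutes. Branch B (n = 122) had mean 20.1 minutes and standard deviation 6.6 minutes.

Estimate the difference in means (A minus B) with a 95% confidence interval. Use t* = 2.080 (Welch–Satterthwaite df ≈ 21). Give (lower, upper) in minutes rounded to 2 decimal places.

Standard errors of each mean: 3.2/√12 = 0.9238 and 6.6/√122 = 0.5975.
SE(x̄₁ − x̄₂) = √(0.9238² + 0.5975²) = 1.1002 for independent samples with unequal variances.
With t* = 2.080, the margin is 2.080 × 1.1002 = 2.2884.
x̄₁ − x̄₂ = 24.3 − 20.1 = 4.2000; the interval is 4.2000 ± 2.2884 = (1.91, 6.49).

(1.91, 6.49)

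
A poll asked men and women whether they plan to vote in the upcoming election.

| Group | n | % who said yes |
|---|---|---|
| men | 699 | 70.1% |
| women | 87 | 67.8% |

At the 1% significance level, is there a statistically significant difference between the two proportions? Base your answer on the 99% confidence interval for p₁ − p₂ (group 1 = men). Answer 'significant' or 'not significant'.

The two standard errors are √(0.7010×0.2990/699) = 0.01732 and √(0.6780×0.3220/87) = 0.05009.
Because the samples are independent, SE_diff = √(0.01732² + 0.05009²) = 0.05300.
Using z* = 2.576 for 99%, ME = 2.576 × 0.05300 = 0.13653.
p̂₁ − p̂₂ = 0.0230; interval 0.0230 ± 0.13653 gives (-0.11353, 0.15953).
The interval (-0.11353, 0.15953) contains 0, so the difference is not significant.

not significant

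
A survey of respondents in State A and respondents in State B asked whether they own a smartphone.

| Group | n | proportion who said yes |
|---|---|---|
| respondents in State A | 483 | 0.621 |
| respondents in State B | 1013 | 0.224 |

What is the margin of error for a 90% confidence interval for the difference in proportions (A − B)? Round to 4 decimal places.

0.0422

SE₁ = √(p̂₁(1−p̂₁)/n₁) = √(0.6210·0.3790/483) = 0.02207; SE₂ = √(0.2240·0.7760/1013) = 0.01310.
Independent samples: SE of the difference = √(SE₁² + SE₂²) = √(0.0004870849 + 0.00017161) = 0.02567.
z* for 90% confidence is 1.645, so the margin of error is 1.645 × 0.02567 = 0.04223.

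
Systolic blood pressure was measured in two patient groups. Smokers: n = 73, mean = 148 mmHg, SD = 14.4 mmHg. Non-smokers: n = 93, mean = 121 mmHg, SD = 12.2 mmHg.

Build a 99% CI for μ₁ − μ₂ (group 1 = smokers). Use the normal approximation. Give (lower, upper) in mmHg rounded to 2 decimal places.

(21.57, 32.43)

Per-group SEs: s₁/√n₁ = 14.4/√73 = 1.6854, s₂/√n₂ = 12.2/√93 = 1.2651.
Unpooled SE of the difference: √(2.84057316 + 1.60047801) = 2.1074.
Margin of error = z* · SE = 2.576 × 2.1074 = 5.4287.
x̄₁ − x̄₂ = 148 − 121 = 27.0000.
CI: 27.0000 ± 5.4287 = (21.57, 32.43).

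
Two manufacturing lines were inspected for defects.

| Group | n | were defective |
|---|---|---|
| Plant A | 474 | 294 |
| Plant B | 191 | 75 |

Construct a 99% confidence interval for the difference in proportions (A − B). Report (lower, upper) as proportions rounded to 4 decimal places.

(0.1200, 0.3352)

Sample proportions: 294/474 = 0.6203, 75/191 = 0.3927.
Each SE is √(p̂(1−p̂)/n): √(0.6203·0.3797/474) = 0.02229 and √(0.3927·0.6073/191) = 0.03534.
SE(p̂₁ − p̂₂) = √(SE₁² + SE₂²) = √(0.0004968441 + 0.0012489156) = 0.04178, since the two samples are independent.
At 99% confidence z* = 2.576; margin = 2.576 × 0.04178 = 0.10763.
The difference is 0.6203 − 0.3927 = 0.2276, so the interval is 0.2276 ± 0.10763 = (0.1200, 0.3352).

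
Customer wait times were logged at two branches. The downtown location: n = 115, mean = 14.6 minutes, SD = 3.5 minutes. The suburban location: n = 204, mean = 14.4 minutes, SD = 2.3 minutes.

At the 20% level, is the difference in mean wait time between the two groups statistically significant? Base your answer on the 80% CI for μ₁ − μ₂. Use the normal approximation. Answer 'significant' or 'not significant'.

SE₁ = s₁/√n₁ = 3.5/√115 = 0.3264; SE₂ = 2.3/√204 = 0.1610.
Independent samples, unequal variances: SE_diff = √(SE₁² + SE₂²) = √(0.10653696 + 0.025921) = 0.3639.
z* = 1.282, so margin of error = 1.282 × 0.3639 = 0.4665.
Difference in means = 14.6 − 14.4 = 0.2000.
0.2000 ± 0.4665 → (-0.2665, 0.6665).
The interval (-0.2665, 0.6665) contains 0, so the difference is not significant.

not significant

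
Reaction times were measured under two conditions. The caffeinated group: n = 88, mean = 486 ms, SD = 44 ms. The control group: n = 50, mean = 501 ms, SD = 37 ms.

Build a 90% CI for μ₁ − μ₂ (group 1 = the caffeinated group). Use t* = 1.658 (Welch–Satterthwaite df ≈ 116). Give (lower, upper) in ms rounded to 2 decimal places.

SE₁ = s₁/√n₁ = 44/√88 = 4.6904; SE₂ = 37/√50 = 5.2326.
Independent samples, unequal variances: SE_diff = √(SE₁² + SE₂²) = √(21.99985216 + 27.38010276) = 7.0271.
t* = 1.658, so margin of error = 1.658 × 7.0271 = 11.6509.
Difference in means = 486 − 501 = -15.0000.
-15.0000 ± 11.6509 → (-26.65, -3.35).

(-26.65, -3.35)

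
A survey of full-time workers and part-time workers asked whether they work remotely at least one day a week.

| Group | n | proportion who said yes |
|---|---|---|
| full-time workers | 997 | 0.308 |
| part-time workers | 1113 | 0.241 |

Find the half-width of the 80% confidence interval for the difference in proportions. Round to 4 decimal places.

0.0249

Each SE is √(p̂(1−p̂)/n): √(0.3080·0.6920/997) = 0.01462 and √(0.2410·0.7590/1113) = 0.01282.
SE(p̂₁ − p̂₂) = √(SE₁² + SE₂²) = √(0.0002137444 + 0.0001643524) = 0.01944, since the two samples are independent.
At 80% confidence z* = 1.282; margin = 1.282 × 0.01944 = 0.02492.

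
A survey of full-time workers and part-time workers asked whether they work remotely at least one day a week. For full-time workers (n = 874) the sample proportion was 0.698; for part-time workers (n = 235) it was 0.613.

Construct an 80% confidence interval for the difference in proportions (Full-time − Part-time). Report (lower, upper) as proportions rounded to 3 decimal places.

The two standard errors are √(0.6980×0.3020/874) = 0.01553 and √(0.6130×0.3870/235) = 0.03177.
Because the samples are independent, SE_diff = √(0.01553² + 0.03177²) = 0.03536.
Using z* = 1.282 for 80%, ME = 1.282 × 0.03536 = 0.04533.
p̂₁ − p̂₂ = 0.0850; interval 0.0850 ± 0.04533 gives (0.040, 0.130).

(0.040, 0.130)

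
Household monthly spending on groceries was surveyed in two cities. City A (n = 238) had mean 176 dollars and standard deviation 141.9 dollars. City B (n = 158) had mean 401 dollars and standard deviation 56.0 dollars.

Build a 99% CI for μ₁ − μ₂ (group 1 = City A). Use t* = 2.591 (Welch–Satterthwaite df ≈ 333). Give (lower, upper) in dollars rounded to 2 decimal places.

(-251.48, -198.52)

SE₁ = s₁/√n₁ = 141.9/√238 = 9.1980; SE₂ = 56.0/√158 = 4.4551.
Independent samples, unequal variances: SE_diff = √(SE₁² + SE₂²) = √(84.603204 + 19.84791601) = 10.2201.
t* = 2.591, so margin of error = 2.591 × 10.2201 = 26.4803.
Difference in means = 176 − 401 = -225.0000.
-225.0000 ± 26.4803 → (-251.48, -198.52).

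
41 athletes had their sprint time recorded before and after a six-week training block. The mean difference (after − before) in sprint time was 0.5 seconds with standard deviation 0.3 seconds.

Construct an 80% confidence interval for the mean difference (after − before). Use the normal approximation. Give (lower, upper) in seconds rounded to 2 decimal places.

This is a matched-pairs design, so SE = s_d/√n = 0.3/√41 = 0.0469.
Margin = 1.282 × 0.0469 = 0.0601; the interval is 0.5 ± 0.0601 = (0.44, 0.56).

(0.44, 0.56)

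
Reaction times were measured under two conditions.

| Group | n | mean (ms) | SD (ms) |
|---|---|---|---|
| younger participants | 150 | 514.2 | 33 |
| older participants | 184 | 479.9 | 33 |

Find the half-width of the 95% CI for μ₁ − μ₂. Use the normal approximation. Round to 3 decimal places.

7.115

Standard errors of each mean: 33/√150 = 2.6944 and 33/√184 = 2.4328.
SE(x̄₁ − x̄₂) = √(2.6944² + 2.4328²) = 3.6302 for independent samples with unequal variances.
With z* = 1.960, the margin is 1.960 × 3.6302 = 7.1152.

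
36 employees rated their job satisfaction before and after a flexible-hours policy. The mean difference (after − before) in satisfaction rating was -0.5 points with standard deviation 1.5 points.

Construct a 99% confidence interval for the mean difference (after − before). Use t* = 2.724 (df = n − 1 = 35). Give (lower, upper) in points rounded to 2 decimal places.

(-1.18, 0.18)

This is a matched-pairs design, so SE = s_d/√n = 1.5/√36 = 0.2500.
Margin = 2.724 × 0.2500 = 0.6810; the interval is -0.5 ± 0.6810 = (-1.18, 0.18).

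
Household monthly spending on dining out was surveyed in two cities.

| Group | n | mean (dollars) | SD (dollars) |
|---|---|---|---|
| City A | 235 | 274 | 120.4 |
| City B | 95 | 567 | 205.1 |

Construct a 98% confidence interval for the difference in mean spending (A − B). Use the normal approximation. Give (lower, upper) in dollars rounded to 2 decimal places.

Standard errors of each mean: 120.4/√235 = 7.8540 and 205.1/√95 = 21.0428.
SE(x̄₁ − x̄₂) = √(7.8540² + 21.0428²) = 22.4607 for independent samples with unequal variances.
With z* = 2.326, the margin is 2.326 × 22.4607 = 52.2436.
x̄₁ − x̄₂ = 274 − 567 = -293.0000; the interval is -293.0000 ± 52.2436 = (-345.24, -240.76).

(-345.24, -240.76)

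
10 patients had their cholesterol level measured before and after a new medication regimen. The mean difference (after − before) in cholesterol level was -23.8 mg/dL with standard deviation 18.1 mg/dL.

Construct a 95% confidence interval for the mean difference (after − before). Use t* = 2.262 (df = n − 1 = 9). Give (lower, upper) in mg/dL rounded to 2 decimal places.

(-36.75, -10.85)

This is a matched-pairs design, so SE = s_d/√n = 18.1/√10 = 5.7237.
Margin = 2.262 × 5.7237 = 12.9470; the interval is -23.8 ± 12.9470 = (-36.75, -10.85).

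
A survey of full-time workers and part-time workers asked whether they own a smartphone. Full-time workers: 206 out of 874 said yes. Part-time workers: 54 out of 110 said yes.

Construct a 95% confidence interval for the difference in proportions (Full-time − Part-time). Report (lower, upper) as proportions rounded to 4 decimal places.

(-0.3528, -0.1576)

p̂₁ = 206/874 = 0.2357 and p̂₂ = 54/110 = 0.4909.
SE₁ = √(p̂₁(1−p̂₁)/n₁) = √(0.2357·0.7643/874) = 0.01436; SE₂ = √(0.4909·0.5091/110) = 0.04767.
Independent samples: SE of the difference = √(SE₁² + SE₂²) = √(0.0002062096 + 0.0022724289) = 0.04979.
z* for 95% confidence is 1.960, so the margin of error is 1.960 × 0.04979 = 0.09759.
Point estimate p̂₁ − p̂₂ = 0.2357 − 0.4909 = -0.2552.
-0.2552 ± 0.09759 → (-0.3528, -0.1576).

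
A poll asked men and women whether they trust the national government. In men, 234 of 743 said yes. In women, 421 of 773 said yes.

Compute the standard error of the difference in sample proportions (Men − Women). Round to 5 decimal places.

0.02472

Sample proportions: 234/743 = 0.3149, 421/773 = 0.5446.
Each SE is √(p̂(1−p̂)/n): √(0.3149·0.6851/743) = 0.01704 and √(0.5446·0.4554/773) = 0.01791.
SE(p̂₁ − p̂₂) = √(SE₁² + SE₂²) = √(0.0002903616 + 0.0003207681) = 0.02472, since the two samples are independent.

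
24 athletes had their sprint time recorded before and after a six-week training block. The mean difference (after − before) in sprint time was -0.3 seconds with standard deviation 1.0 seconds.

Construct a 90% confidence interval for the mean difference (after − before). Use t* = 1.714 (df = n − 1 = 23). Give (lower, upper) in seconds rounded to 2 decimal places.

Paired design: SE = s_d/√n = 1.0/√24 = 0.2041.
t* = 1.714; margin of error = 1.714 × 0.2041 = 0.3498.
-0.3 ± 0.3498 → (-0.65, 0.05).

(-0.65, 0.05)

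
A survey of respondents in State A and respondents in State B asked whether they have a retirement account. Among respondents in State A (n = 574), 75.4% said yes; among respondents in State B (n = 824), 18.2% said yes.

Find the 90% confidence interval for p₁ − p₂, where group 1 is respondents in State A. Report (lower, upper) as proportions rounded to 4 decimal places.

(0.5351, 0.6089)

SE₁ = √(p̂₁(1−p̂₁)/n₁) = √(0.7540·0.2460/574) = 0.01798; SE₂ = √(0.1820·0.8180/824) = 0.01344.
Independent samples: SE of the difference = √(SE₁² + SE₂²) = √(0.0003232804 + 0.0001806336) = 0.02245.
z* for 90% confidence is 1.645, so the margin of error is 1.645 × 0.02245 = 0.03693.
Point estimate p̂₁ − p̂₂ = 0.7540 − 0.1820 = 0.5720.
0.5720 ± 0.03693 → (0.5351, 0.6089).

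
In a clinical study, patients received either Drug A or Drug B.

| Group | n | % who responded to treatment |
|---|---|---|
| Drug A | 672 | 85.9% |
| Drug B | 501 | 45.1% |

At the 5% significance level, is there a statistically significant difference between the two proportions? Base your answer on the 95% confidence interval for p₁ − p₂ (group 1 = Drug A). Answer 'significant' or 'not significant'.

significant

SE₁ = √(p̂₁(1−p̂₁)/n₁) = √(0.8590·0.1410/672) = 0.01343; SE₂ = √(0.4510·0.5490/501) = 0.02223.
Independent samples: SE of the difference = √(SE₁² + SE₂²) = √(0.0001803649 + 0.0004941729) = 0.02597.
z* for 95% confidence is 1.960, so the margin of error is 1.960 × 0.02597 = 0.05090.
Point estimate p̂₁ − p̂₂ = 0.8590 − 0.4510 = 0.4080.
0.4080 ± 0.05090 → (0.35710, 0.45890).
The interval (0.35710, 0.45890) does not contain 0, so the difference is significant.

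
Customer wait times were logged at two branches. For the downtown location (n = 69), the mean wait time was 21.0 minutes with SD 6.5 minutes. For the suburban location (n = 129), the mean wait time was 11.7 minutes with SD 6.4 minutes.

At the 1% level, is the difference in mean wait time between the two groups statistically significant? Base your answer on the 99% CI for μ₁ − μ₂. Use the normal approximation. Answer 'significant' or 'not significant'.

significant

SE₁ = s₁/√n₁ = 6.5/√69 = 0.7825; SE₂ = 6.4/√129 = 0.5635.
Independent samples, unequal variances: SE_diff = √(SE₁² + SE₂²) = √(0.61230625 + 0.31753225) = 0.9643.
z* = 2.576, so margin of error = 2.576 × 0.9643 = 2.4840.
Difference in means = 21.0 − 11.7 = 9.3000.
9.3000 ± 2.4840 → (6.8160, 11.7840).
The interval (6.8160, 11.7840) does not contain 0, so the difference is significant.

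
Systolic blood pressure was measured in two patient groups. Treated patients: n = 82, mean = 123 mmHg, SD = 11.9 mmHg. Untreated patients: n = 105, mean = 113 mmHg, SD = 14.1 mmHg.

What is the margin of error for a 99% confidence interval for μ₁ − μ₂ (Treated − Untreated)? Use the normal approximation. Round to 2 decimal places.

Per-group SEs: s₁/√n₁ = 11.9/√82 = 1.3141, s₂/√n₂ = 14.1/√105 = 1.3760.
Unpooled SE of the difference: √(1.72685881 + 1.893376) = 1.9027.
Margin of error = z* · SE = 2.576 × 1.9027 = 4.9014.

4.90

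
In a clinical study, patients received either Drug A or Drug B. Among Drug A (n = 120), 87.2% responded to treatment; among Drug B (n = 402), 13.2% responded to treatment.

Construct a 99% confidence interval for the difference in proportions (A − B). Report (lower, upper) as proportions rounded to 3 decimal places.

(0.650, 0.830)

The two standard errors are √(0.8720×0.1280/120) = 0.03050 and √(0.1320×0.8680/402) = 0.01688.
Because the samples are independent, SE_diff = √(0.03050² + 0.01688²) = 0.03486.
Using z* = 2.576 for 99%, ME = 2.576 × 0.03486 = 0.08980.
p̂₁ − p̂₂ = 0.7400; interval 0.7400 ± 0.08980 gives (0.650, 0.830).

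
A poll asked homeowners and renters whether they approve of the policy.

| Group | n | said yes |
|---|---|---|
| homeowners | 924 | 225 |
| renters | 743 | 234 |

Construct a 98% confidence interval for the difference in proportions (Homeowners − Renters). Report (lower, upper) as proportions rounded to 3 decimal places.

Sample proportions: 225/924 = 0.2435, 234/743 = 0.3149.
Each SE is √(p̂(1−p̂)/n): √(0.2435·0.7565/924) = 0.01412 and √(0.3149·0.6851/743) = 0.01704.
SE(p̂₁ − p̂₂) = √(SE₁² + SE₂²) = √(0.0001993744 + 0.0002903616) = 0.02213, since the two samples are independent.
At 98% confidence z* = 2.326; margin = 2.326 × 0.02213 = 0.05147.
The difference is 0.2435 − 0.3149 = -0.0714, so the interval is -0.0714 ± 0.05147 = (-0.123, -0.020).

(-0.123, -0.020)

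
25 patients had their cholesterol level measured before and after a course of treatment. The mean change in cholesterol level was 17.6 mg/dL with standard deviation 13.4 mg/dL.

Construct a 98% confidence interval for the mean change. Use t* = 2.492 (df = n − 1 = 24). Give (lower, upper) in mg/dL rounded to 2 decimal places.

(10.92, 24.28)

This is a matched-pairs design, so SE = s_d/√n = 13.4/√25 = 2.6800.
Margin = 2.492 × 2.6800 = 6.6786; the interval is 17.6 ± 6.6786 = (10.92, 24.28).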